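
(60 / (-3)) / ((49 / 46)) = -18.78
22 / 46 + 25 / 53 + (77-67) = 13348 / 1219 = 10.95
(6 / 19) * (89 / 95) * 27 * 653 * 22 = 207128988 / 1805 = 114752.90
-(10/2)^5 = -3125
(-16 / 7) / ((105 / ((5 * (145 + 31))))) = -2816 / 147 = -19.16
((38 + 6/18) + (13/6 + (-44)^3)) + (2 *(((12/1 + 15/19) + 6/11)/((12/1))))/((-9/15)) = -53387297/627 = -85147.20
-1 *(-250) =250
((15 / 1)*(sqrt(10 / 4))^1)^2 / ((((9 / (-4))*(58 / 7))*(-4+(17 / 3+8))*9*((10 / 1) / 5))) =-875 / 5046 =-0.17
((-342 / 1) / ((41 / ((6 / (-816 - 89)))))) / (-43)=-2052 / 1595515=-0.00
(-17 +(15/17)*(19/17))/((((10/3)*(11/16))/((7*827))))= -642995808/15895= -40452.71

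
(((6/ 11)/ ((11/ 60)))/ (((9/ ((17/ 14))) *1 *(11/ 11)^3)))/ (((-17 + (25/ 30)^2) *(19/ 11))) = -12240/ 858781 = -0.01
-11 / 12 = -0.92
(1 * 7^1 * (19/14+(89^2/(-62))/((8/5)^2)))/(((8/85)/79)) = -9055036485/31744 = -285251.91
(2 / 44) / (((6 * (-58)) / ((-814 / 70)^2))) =-15059 / 852600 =-0.02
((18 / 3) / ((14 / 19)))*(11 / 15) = 209 / 35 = 5.97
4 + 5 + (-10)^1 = -1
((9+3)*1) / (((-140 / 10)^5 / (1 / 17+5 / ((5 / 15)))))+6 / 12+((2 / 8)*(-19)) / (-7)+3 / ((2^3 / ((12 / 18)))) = 408074 / 285719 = 1.43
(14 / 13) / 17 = 0.06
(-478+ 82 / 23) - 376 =-19560 / 23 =-850.43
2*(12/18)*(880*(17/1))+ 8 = 59864/3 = 19954.67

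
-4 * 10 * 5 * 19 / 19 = -200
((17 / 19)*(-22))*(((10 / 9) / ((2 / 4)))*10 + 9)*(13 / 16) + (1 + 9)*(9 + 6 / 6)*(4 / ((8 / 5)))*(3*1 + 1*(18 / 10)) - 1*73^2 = -6331583 / 1368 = -4628.35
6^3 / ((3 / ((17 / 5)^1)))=1224 / 5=244.80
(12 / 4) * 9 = 27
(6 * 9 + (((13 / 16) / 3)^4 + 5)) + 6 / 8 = 317206417 / 5308416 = 59.76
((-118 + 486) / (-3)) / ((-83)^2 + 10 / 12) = -736 / 41339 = -0.02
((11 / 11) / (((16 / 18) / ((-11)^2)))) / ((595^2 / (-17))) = -1089 / 166600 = -0.01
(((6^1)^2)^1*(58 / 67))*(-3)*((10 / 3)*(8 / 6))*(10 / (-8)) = 34800 / 67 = 519.40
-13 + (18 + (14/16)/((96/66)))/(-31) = -53965/3968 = -13.60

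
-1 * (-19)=19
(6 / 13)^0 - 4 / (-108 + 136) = 6 / 7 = 0.86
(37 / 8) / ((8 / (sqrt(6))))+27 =37 * sqrt(6) / 64+27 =28.42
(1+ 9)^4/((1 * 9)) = 10000/9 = 1111.11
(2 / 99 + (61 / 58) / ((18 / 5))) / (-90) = -3587 / 1033560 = -0.00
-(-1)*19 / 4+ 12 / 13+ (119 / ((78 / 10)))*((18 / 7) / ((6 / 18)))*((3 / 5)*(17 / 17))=76.29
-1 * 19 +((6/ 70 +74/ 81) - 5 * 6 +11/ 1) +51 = 39688/ 2835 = 14.00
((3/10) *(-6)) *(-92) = 828/5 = 165.60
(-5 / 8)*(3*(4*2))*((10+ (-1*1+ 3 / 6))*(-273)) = 77805 / 2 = 38902.50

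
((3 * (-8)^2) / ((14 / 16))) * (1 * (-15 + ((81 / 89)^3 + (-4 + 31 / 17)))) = -3603.59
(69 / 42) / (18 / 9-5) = -0.55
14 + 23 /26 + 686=18223 /26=700.88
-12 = -12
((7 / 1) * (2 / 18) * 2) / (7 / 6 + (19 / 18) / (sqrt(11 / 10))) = 6468 / 1241-532 * sqrt(110) / 1241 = 0.72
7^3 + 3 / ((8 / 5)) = 2759 / 8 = 344.88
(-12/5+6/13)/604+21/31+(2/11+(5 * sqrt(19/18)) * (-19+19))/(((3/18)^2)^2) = 236.31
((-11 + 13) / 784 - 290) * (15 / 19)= -1705185 / 7448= -228.95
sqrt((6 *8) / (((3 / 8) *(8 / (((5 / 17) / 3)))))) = 4 *sqrt(255) / 51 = 1.25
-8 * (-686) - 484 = 5004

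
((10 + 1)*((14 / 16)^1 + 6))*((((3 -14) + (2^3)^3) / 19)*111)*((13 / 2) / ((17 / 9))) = 3936424635 / 5168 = 761692.07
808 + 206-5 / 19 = 1013.74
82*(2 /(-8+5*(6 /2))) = 164 /7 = 23.43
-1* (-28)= 28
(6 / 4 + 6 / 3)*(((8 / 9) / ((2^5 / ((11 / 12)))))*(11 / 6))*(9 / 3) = 847 / 1728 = 0.49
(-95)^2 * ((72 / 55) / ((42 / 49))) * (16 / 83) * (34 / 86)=41240640 / 39259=1050.48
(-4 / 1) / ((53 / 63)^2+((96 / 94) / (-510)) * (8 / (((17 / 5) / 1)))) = -215643708 / 37900631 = -5.69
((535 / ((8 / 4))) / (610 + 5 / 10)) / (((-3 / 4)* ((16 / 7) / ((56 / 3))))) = -52430 / 10989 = -4.77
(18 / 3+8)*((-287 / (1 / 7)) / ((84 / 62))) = -62279 / 3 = -20759.67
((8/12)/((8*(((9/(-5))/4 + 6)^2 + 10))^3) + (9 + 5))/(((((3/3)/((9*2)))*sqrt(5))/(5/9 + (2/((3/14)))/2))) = 588.53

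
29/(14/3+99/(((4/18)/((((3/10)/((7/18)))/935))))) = 517650/89861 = 5.76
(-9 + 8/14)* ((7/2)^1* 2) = -59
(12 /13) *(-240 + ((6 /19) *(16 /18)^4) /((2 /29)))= -39415744 /180063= -218.90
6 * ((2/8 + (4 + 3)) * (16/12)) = 58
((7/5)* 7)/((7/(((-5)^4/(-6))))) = -875/6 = -145.83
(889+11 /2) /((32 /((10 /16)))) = 8945 /512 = 17.47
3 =3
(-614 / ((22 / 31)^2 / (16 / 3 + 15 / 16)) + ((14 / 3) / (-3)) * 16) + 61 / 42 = -1870582675 / 243936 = -7668.33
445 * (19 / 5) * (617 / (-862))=-1043347 / 862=-1210.38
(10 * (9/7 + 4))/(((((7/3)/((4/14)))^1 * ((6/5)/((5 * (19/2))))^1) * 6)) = 87875/2058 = 42.70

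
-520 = -520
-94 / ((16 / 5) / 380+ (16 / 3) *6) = -22325 / 7602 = -2.94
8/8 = 1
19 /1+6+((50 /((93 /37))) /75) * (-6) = 2177 /93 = 23.41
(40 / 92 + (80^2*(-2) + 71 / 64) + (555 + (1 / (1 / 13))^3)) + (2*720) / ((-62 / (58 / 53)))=-24358783989 / 2418496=-10071.87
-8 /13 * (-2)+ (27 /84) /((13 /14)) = 41 /26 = 1.58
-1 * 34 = -34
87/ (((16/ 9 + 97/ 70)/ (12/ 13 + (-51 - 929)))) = -697621680/ 25909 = -26925.84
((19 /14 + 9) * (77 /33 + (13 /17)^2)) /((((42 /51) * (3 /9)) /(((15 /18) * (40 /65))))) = 1834250 /32487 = 56.46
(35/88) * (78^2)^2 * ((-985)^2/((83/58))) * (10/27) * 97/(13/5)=125919080830725000/913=137917941764211.39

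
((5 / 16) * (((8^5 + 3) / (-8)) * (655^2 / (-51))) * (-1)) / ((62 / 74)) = -2601021980875 / 202368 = -12852931.20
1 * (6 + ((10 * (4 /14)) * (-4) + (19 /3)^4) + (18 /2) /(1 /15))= 985714 /567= 1738.47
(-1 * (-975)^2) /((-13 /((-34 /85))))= -29250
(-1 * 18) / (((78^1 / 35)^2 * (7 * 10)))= -35 / 676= -0.05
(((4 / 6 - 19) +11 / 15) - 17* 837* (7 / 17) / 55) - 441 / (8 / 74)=-924743 / 220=-4203.38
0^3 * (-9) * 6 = 0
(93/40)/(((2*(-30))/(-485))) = 3007/160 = 18.79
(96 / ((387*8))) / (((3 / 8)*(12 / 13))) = 104 / 1161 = 0.09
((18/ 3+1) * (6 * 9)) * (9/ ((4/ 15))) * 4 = 51030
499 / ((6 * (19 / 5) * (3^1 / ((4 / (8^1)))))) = 2495 / 684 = 3.65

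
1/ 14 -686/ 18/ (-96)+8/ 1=51217/ 6048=8.47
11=11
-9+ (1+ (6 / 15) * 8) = -24 / 5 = -4.80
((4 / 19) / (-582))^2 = 4 / 30569841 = 0.00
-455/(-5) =91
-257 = -257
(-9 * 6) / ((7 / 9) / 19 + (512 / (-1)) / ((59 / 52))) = 544806 / 4552291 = 0.12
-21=-21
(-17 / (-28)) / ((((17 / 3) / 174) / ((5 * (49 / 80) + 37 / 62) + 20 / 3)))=190965 / 992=192.51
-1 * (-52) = 52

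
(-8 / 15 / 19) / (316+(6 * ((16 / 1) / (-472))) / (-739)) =-43601 / 490838685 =-0.00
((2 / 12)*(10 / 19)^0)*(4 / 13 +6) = 41 / 39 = 1.05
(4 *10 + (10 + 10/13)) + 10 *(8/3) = 3020/39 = 77.44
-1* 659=-659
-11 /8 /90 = -11 /720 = -0.02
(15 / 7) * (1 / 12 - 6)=-355 / 28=-12.68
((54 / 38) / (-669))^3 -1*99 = -7530270665976 / 76063340053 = -99.00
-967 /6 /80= -2.01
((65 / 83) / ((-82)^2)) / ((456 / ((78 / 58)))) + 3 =7380209453 / 2460069536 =3.00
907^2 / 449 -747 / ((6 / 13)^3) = -62132023 / 10776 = -5765.78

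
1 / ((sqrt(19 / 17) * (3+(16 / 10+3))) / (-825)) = -4125 * sqrt(323) / 722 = -102.68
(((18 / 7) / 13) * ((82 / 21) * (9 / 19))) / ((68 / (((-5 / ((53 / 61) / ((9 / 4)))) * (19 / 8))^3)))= -8265742450927875 / 52828210233344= -156.46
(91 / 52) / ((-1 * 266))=-1 / 152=-0.01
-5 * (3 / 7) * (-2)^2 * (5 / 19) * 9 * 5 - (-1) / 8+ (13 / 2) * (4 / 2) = -94035 / 1064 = -88.38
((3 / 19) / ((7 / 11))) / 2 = 33 / 266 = 0.12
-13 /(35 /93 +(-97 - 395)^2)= -1209 /22511987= -0.00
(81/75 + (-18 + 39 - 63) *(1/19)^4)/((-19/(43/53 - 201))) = 7464383274/656166235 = 11.38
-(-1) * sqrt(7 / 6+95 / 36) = sqrt(137) / 6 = 1.95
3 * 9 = 27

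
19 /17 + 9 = 172 /17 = 10.12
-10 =-10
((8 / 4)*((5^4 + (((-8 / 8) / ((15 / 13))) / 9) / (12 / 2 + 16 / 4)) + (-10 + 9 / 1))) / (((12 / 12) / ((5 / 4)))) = 842387 / 540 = 1559.98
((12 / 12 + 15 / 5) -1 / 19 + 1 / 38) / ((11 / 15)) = 5.42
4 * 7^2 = 196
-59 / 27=-2.19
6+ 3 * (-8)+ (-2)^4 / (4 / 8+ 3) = -94 / 7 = -13.43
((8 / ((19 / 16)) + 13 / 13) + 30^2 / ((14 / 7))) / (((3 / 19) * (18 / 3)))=483.17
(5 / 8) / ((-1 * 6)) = -0.10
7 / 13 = 0.54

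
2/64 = 1/32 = 0.03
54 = 54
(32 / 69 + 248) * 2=34288 / 69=496.93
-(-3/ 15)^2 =-1/ 25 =-0.04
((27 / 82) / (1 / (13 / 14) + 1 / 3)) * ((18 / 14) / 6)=3159 / 63140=0.05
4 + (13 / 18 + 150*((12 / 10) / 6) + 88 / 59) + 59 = 101117 / 1062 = 95.21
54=54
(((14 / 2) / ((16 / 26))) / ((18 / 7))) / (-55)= -637 / 7920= -0.08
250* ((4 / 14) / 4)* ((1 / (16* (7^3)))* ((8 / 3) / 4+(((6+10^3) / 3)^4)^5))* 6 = 70443290094337780239377474460145279767189267371062500906619375 / 11162359129068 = 6310788721256582194161012000000000000000000000000.00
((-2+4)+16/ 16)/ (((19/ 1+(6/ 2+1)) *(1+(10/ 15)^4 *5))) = 243/ 3703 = 0.07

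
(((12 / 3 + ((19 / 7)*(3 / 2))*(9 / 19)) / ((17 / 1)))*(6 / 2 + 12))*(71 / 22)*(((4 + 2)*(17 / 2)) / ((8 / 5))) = 538.12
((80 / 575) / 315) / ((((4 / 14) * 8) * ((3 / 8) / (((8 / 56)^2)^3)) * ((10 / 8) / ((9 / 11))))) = 32 / 11161948875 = 0.00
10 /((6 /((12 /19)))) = 20 /19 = 1.05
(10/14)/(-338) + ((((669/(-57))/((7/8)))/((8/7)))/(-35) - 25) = -5544351/224770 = -24.67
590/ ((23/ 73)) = 1872.61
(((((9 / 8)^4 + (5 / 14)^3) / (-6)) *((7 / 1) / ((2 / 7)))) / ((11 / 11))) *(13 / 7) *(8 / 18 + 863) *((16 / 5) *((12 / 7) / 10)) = -233809954729 / 39513600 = -5917.20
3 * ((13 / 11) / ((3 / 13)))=169 / 11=15.36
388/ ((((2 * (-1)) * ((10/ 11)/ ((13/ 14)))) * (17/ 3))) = -41613/ 1190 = -34.97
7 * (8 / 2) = 28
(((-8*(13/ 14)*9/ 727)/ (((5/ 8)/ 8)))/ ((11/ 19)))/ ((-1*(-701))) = -569088/ 196206395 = -0.00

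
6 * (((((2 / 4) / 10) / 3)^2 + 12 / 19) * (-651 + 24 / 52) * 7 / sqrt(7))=-121834361 * sqrt(7) / 49400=-6525.17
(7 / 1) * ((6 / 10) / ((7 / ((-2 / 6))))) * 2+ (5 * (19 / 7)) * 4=53.89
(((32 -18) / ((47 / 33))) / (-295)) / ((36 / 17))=-1309 / 83190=-0.02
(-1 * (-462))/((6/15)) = 1155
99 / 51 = 33 / 17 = 1.94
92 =92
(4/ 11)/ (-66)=-2/ 363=-0.01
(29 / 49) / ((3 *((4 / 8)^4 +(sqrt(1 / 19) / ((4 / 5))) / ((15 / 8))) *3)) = 0.31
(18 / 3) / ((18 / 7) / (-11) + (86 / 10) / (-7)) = -2310 / 563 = -4.10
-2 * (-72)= 144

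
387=387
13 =13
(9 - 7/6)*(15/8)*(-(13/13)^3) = -235/16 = -14.69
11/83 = 0.13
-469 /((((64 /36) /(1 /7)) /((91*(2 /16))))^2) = -6420141 /16384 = -391.85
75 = 75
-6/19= -0.32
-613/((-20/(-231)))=-141603/20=-7080.15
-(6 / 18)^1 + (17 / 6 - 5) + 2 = -1 / 2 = -0.50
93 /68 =1.37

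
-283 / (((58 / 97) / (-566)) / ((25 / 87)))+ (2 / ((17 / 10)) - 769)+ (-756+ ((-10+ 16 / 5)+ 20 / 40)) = 32360404967 / 428910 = 75448.01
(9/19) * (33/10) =297/190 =1.56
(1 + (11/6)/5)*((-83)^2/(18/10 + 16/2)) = 282449/294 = 960.71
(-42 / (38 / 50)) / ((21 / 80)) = -4000 / 19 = -210.53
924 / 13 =71.08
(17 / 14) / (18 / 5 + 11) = 85 / 1022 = 0.08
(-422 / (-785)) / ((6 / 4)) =844 / 2355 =0.36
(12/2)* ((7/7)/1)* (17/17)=6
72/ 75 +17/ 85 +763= 764.16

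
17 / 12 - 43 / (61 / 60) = -29923 / 732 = -40.88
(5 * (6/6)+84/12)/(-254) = -6/127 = -0.05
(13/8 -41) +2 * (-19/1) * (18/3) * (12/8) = -3051/8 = -381.38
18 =18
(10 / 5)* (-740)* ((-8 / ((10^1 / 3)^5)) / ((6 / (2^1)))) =9.59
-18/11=-1.64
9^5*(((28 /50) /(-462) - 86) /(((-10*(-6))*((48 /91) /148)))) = -522456841179 /22000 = -23748038.24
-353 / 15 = -23.53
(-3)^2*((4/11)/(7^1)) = 36/77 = 0.47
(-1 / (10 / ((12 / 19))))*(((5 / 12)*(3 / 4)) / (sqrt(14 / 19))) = -3*sqrt(266) / 2128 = -0.02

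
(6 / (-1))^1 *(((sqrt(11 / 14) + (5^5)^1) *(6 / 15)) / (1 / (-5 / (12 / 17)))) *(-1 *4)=-212500-34 *sqrt(154) / 7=-212560.28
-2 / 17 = -0.12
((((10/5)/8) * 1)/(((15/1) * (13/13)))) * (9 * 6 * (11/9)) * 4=22/5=4.40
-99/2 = -49.50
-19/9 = -2.11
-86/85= -1.01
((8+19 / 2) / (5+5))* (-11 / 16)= -77 / 64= -1.20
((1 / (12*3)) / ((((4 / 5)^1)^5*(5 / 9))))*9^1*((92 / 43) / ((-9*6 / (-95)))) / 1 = 1365625 / 264192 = 5.17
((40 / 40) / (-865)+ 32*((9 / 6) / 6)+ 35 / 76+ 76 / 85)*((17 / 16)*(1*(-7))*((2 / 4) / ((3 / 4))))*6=-73172897 / 262960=-278.27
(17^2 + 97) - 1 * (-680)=1066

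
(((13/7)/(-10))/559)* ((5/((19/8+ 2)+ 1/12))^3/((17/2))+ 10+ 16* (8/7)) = -2073843369/219399076085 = -0.01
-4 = -4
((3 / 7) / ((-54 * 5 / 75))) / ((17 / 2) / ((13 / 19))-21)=65 / 4683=0.01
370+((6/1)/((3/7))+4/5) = 1924/5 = 384.80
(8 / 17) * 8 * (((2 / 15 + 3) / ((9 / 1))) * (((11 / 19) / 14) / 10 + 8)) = 10.49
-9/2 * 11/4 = -99/8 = -12.38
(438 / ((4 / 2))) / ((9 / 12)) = 292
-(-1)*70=70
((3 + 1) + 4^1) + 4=12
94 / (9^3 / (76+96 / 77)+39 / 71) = 39696952 / 4217415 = 9.41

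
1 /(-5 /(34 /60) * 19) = -17 /2850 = -0.01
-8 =-8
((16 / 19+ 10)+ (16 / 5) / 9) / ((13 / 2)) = 19148 / 11115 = 1.72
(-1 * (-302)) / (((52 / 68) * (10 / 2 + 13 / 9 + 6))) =23103 / 728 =31.73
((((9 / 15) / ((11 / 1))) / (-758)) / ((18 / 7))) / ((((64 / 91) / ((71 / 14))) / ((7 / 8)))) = -0.00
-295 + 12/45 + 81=-3206/15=-213.73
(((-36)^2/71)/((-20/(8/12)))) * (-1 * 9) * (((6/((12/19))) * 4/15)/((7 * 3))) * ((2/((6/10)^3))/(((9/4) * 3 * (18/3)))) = 6080/40257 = 0.15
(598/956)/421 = 299/201238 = 0.00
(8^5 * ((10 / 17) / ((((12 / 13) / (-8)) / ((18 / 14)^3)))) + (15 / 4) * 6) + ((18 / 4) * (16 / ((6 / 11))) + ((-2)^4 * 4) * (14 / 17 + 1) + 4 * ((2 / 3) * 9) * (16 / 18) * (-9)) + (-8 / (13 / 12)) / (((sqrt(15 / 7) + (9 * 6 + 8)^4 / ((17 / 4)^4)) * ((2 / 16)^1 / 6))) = -5390356696358805951837376419673 / 15185457321677186458722262 + 32144290288128 * sqrt(105) / 1302131480164396026301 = -354968.35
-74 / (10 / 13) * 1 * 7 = -3367 / 5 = -673.40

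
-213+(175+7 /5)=-183 /5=-36.60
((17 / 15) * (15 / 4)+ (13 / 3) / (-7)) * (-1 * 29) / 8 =-8845 / 672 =-13.16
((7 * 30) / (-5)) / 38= -21 / 19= -1.11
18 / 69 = 6 / 23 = 0.26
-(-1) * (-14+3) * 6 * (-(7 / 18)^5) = 0.59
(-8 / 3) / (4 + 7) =-8 / 33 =-0.24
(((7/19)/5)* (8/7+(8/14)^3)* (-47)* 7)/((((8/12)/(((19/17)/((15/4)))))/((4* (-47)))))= 8058432/2975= 2708.72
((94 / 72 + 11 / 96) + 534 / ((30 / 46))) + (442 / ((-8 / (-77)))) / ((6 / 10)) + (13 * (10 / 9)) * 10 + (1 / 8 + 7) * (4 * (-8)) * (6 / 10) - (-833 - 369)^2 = -45980343 / 32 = -1436885.72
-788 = -788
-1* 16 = -16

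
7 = 7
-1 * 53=-53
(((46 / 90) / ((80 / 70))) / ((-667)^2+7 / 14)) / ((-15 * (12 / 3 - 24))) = 161 / 48048066000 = 0.00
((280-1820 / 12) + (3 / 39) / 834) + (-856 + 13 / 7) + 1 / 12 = -110156513 / 151788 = -725.73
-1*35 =-35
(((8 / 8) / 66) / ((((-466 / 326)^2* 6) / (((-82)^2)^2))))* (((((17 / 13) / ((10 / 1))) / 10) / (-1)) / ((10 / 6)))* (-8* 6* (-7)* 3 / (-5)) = 428843502579408 / 4852079375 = 88383.45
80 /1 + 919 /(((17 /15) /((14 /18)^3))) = 1906565 /4131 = 461.53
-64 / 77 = -0.83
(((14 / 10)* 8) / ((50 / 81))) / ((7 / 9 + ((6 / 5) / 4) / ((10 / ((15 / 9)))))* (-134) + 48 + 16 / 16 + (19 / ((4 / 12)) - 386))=-40824 / 879575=-0.05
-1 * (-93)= 93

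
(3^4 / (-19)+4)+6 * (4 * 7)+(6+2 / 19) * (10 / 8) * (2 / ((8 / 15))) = 14923 / 76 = 196.36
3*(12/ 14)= 18/ 7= 2.57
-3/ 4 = -0.75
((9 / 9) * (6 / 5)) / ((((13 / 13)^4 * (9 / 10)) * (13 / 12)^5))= 331776 / 371293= 0.89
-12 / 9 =-4 / 3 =-1.33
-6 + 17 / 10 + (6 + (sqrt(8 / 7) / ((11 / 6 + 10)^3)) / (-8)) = 17 / 10 - 54 * sqrt(14) / 2505377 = 1.70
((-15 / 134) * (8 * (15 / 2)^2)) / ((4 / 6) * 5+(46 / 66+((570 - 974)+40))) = 111375 / 795893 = 0.14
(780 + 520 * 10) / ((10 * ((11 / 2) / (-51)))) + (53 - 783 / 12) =-5557.34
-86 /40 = -43 /20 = -2.15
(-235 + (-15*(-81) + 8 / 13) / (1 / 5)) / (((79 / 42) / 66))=205025.43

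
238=238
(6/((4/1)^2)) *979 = 2937/8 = 367.12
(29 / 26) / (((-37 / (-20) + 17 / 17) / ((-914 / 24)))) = -66265 / 4446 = -14.90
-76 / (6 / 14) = -532 / 3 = -177.33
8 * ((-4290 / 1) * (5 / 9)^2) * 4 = -1144000 / 27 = -42370.37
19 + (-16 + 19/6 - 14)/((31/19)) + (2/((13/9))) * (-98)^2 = 32160367/2418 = 13300.40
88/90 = 44/45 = 0.98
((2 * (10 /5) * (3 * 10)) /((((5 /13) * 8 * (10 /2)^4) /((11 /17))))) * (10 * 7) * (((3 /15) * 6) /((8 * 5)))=9009 /106250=0.08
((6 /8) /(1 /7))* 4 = 21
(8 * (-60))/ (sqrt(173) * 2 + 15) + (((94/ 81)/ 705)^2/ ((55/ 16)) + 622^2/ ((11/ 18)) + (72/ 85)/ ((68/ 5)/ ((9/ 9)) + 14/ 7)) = 5305124770825701748/ 8379621446625-960 * sqrt(173)/ 467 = 633071.34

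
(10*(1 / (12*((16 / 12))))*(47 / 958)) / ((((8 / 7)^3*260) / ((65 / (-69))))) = -80605 / 1083015168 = -0.00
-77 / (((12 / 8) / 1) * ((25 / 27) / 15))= -4158 / 5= -831.60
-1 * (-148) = 148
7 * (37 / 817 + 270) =1544389 / 817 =1890.32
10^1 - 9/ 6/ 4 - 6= 29/ 8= 3.62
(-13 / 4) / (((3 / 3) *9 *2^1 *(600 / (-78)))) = 169 / 7200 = 0.02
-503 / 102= -4.93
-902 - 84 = -986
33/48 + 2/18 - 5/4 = -65/144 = -0.45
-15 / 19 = -0.79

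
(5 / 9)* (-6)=-10 / 3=-3.33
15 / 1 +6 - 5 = 16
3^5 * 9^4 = 1594323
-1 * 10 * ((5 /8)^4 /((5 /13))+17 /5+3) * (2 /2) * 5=-695985 /2048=-339.84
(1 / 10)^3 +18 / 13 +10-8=44013 / 13000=3.39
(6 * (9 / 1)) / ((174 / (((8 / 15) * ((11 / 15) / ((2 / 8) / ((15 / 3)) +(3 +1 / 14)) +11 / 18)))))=5324 / 38019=0.14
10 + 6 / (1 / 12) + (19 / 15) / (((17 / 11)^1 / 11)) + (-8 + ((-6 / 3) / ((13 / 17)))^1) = 266527 / 3315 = 80.40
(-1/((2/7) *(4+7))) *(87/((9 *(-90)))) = 203/5940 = 0.03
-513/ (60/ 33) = -5643/ 20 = -282.15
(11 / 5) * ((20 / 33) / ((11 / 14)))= 56 / 33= 1.70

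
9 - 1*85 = -76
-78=-78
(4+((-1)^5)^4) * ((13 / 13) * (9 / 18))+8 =21 / 2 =10.50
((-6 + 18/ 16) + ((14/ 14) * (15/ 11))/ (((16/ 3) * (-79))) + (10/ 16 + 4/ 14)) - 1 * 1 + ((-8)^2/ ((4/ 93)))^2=215497723753/ 97328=2214139.03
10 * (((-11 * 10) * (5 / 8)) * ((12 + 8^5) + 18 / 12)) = -90149125 / 4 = -22537281.25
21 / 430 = 0.05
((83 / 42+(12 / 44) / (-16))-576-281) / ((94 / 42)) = -3160231 / 8272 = -382.04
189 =189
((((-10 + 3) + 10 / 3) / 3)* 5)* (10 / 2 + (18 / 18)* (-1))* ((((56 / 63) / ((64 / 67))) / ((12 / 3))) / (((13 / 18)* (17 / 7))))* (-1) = 25795 / 7956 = 3.24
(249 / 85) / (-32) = -249 / 2720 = -0.09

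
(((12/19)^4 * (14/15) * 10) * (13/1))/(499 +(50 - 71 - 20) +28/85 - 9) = 71285760/1659116651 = 0.04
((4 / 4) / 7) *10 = 10 / 7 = 1.43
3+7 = 10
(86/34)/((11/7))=301/187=1.61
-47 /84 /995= -47 /83580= -0.00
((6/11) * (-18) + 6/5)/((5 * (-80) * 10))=237/110000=0.00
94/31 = 3.03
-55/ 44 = -5/ 4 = -1.25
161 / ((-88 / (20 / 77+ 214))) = -189727 / 484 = -392.00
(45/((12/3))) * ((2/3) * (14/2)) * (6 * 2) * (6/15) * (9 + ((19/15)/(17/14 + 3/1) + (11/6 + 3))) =1050714/295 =3561.74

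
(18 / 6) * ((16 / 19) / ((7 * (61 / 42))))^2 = 27648 / 1343281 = 0.02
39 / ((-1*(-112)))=39 / 112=0.35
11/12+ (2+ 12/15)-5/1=-77/60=-1.28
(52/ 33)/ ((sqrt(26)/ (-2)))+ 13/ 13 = 1 - 4 * sqrt(26)/ 33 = 0.38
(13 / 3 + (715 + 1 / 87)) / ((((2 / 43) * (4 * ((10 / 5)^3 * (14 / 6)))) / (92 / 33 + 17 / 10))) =1328491063 / 1429120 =929.59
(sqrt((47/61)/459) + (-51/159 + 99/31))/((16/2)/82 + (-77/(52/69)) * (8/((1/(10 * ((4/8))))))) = -1257880/1789455377 - 533 * sqrt(146217)/20329868574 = -0.00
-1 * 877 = -877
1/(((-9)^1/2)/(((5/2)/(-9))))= 5/81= 0.06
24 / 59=0.41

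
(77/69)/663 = 77/45747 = 0.00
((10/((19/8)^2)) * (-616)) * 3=-1182720/361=-3276.23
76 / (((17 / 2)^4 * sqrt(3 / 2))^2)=0.00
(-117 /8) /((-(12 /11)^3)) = 17303 /1536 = 11.26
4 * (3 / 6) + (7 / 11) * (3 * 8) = 190 / 11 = 17.27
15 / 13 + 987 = 12846 / 13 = 988.15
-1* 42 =-42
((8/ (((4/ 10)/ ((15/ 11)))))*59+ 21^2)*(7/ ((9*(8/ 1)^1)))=52619/ 264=199.31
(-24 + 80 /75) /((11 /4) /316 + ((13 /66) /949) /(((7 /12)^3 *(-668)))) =-20000076322688 /7588080975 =-2635.72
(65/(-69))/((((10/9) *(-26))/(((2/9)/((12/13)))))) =13/1656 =0.01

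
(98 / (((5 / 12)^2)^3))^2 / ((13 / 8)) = 685041829640404992 / 3173828125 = 215840871.86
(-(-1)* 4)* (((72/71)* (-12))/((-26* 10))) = 864/4615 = 0.19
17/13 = 1.31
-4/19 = -0.21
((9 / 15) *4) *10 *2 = 48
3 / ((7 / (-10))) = -30 / 7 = -4.29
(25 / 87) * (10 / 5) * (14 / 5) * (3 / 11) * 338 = 47320 / 319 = 148.34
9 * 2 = 18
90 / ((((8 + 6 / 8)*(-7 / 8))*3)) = -192 / 49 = -3.92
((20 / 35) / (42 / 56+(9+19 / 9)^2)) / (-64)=-81 / 1126804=-0.00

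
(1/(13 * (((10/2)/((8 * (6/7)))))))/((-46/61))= -1464/10465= -0.14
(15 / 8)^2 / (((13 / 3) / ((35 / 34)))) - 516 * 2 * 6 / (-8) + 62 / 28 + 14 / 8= 154214751 / 198016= 778.80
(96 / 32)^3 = 27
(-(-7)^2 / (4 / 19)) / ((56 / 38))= -2527 / 16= -157.94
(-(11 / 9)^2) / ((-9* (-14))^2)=-121 / 1285956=-0.00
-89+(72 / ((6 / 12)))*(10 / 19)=-251 / 19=-13.21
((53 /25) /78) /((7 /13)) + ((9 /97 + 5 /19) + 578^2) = 334084.41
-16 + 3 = -13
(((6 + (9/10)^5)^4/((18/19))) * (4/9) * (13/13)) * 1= 885.05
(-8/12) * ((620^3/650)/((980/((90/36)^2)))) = -2979100/1911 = -1558.92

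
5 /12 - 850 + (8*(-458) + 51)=-53551 /12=-4462.58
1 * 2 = 2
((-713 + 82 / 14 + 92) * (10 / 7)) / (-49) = 43060 / 2401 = 17.93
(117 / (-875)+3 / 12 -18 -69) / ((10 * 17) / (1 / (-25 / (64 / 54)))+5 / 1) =1216372 / 50133125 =0.02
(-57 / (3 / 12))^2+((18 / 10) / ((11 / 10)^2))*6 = 6291144 / 121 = 51992.93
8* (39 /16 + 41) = 695 /2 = 347.50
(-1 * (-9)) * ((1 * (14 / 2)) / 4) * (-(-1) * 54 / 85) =1701 / 170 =10.01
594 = 594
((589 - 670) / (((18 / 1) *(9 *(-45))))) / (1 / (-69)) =-0.77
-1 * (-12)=12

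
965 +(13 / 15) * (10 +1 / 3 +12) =984.36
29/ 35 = 0.83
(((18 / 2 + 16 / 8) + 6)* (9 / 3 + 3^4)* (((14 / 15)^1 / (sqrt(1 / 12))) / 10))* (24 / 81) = 53312* sqrt(3) / 675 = 136.80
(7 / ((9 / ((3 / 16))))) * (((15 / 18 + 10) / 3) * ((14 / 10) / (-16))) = -637 / 13824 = -0.05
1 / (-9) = -1 / 9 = -0.11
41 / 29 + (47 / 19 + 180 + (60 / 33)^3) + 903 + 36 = 827912341 / 733381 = 1128.90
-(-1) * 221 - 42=179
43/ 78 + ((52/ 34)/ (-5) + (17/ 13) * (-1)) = -7043/ 6630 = -1.06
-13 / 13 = -1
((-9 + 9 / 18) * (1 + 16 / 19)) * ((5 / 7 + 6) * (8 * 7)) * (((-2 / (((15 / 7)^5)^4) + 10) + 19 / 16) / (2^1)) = -332907065674004570965030055899 / 10108780459442138671875000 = -32932.47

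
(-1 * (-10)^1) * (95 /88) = 475 /44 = 10.80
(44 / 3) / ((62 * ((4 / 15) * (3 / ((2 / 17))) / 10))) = 550 / 1581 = 0.35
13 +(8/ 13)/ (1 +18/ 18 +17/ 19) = 9447/ 715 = 13.21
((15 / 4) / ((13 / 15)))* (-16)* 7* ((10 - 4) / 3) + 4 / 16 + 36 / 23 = -1157029 / 1196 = -967.42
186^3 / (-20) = -1608714 / 5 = -321742.80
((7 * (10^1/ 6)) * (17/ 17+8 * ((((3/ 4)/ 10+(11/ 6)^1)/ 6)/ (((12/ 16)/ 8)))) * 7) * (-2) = -4596.32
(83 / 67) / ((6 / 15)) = 415 / 134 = 3.10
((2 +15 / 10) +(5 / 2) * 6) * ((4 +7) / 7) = 407 / 14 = 29.07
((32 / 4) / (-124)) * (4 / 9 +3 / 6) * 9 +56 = 1719 / 31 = 55.45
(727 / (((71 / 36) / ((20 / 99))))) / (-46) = -29080 / 17963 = -1.62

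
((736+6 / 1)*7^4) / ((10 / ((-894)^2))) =711936250956 / 5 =142387250191.20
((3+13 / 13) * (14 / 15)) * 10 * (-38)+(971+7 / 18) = -8051 / 18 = -447.28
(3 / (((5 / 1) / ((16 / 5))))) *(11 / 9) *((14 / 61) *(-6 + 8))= 4928 / 4575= 1.08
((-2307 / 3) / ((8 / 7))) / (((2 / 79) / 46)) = -9780911 / 8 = -1222613.88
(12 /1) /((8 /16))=24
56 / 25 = 2.24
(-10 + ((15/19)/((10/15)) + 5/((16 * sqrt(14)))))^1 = -8.73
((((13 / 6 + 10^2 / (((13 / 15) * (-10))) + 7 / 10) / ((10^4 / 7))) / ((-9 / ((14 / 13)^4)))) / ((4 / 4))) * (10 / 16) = 28420637 / 50124555000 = 0.00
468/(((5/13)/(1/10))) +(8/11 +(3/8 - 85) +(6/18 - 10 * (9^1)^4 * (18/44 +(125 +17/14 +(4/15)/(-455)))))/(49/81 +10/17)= -2290217401639197/328928600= -6962658.16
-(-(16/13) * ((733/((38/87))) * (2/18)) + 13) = 216.50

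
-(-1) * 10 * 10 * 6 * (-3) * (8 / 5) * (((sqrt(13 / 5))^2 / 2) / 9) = -416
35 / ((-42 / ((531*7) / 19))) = -6195 / 38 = -163.03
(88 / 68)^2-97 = -27549 / 289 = -95.33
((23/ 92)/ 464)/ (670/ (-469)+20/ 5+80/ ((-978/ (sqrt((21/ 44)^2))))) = 12551/ 58991104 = 0.00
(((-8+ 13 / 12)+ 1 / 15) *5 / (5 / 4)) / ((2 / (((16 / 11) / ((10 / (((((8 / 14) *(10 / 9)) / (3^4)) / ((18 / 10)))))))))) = -4384 / 505197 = -0.01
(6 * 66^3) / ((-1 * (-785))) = 1724976 / 785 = 2197.42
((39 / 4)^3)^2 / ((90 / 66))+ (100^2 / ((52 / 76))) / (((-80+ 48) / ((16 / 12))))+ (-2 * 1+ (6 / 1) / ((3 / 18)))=502721114303 / 798720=629408.45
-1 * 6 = -6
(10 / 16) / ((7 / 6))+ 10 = 295 / 28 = 10.54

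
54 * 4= 216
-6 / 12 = -1 / 2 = -0.50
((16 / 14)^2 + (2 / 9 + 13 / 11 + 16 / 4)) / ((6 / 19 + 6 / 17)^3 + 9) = 1096912289117 / 1520119542249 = 0.72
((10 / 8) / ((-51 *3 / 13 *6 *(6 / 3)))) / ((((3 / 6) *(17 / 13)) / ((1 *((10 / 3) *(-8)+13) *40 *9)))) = 66.60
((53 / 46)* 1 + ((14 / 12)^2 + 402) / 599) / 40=905429 / 19838880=0.05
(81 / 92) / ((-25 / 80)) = -324 / 115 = -2.82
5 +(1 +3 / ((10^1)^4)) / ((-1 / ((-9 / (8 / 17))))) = 1930459 / 80000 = 24.13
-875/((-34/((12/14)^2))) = 18.91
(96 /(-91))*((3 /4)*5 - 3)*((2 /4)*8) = -288 /91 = -3.16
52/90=26/45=0.58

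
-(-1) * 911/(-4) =-911/4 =-227.75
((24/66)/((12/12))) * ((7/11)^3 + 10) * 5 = 273060/14641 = 18.65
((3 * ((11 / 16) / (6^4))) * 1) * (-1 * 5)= -55 / 6912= -0.01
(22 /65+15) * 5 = 997 /13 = 76.69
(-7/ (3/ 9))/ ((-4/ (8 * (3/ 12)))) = 21/ 2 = 10.50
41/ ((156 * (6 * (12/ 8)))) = 41/ 1404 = 0.03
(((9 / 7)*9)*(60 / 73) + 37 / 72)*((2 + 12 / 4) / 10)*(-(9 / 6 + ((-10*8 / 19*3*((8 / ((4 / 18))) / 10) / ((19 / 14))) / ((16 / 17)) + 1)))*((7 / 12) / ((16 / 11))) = 66.54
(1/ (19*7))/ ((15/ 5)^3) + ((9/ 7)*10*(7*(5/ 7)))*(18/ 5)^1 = 231.43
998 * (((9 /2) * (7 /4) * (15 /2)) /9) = 52395 /8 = 6549.38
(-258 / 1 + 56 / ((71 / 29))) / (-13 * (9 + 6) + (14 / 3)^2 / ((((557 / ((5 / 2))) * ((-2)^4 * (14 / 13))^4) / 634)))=1074964484063232 / 891507704892025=1.21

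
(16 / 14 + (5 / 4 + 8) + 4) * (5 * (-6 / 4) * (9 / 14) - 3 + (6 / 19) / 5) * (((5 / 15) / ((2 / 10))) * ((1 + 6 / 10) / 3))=-924079 / 9310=-99.26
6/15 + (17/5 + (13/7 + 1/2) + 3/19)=8399/1330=6.32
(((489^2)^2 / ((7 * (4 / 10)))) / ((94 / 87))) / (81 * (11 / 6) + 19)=4974560179767 / 44086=112837639.61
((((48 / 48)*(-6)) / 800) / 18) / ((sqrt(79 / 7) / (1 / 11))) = -0.00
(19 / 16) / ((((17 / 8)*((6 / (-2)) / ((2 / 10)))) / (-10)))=19 / 51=0.37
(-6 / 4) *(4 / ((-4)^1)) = 3 / 2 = 1.50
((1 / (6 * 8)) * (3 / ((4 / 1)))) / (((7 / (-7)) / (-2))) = 1 / 32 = 0.03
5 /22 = 0.23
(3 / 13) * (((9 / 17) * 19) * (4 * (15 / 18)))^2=974700 / 3757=259.44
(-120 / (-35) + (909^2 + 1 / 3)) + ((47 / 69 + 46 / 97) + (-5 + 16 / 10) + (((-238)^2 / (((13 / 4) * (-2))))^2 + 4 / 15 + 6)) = 3039180739652254 / 39589095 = 76768128.69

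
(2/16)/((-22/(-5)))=5/176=0.03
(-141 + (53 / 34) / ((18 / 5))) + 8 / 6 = -85211 / 612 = -139.23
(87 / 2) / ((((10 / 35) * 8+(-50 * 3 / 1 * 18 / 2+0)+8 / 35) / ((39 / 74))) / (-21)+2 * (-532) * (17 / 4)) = -2493855 / 252266284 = -0.01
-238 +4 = -234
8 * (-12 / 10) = -48 / 5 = -9.60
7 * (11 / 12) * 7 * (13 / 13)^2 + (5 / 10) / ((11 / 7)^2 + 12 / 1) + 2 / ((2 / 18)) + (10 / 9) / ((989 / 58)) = 1590737443 / 25243236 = 63.02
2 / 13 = 0.15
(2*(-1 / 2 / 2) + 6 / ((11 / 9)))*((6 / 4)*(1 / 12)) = 97 / 176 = 0.55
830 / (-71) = -830 / 71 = -11.69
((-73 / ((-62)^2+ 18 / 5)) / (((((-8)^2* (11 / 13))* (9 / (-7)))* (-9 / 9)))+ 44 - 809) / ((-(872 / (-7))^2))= 4569122048015 / 92684702195712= 0.05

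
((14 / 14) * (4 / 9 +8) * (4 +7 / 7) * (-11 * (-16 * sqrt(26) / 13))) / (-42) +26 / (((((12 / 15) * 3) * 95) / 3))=13 / 38- 33440 * sqrt(26) / 2457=-69.06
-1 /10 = -0.10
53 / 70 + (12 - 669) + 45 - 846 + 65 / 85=-1733209 / 1190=-1456.48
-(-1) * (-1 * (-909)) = 909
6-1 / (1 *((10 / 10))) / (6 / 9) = 9 / 2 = 4.50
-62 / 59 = -1.05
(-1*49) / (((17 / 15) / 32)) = -23520 / 17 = -1383.53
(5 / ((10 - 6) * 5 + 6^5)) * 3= 15 / 7796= 0.00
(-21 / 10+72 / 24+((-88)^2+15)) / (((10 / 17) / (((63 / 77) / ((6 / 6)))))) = 11872647 / 1100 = 10793.32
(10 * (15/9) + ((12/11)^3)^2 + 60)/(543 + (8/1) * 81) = 416416982/6329787453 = 0.07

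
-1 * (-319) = 319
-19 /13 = -1.46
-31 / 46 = -0.67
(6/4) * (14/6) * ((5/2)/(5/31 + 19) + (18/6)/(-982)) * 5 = 2601305/1166616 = 2.23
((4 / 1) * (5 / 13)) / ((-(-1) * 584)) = 5 / 1898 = 0.00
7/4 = 1.75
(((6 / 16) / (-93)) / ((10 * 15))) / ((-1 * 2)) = 1 / 74400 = 0.00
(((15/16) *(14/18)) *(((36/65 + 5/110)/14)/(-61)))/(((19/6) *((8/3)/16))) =-2571/2651792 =-0.00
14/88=7/44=0.16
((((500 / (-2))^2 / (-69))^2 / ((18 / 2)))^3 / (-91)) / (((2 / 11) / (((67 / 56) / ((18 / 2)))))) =-2745538949966430664062500000000 / 451028530299718917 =-6087284429971.55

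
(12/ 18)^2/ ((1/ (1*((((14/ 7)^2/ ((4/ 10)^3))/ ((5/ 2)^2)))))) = 40/ 9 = 4.44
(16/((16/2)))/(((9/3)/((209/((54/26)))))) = 5434/81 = 67.09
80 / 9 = 8.89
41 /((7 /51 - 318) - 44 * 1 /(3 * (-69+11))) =-60639 /469745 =-0.13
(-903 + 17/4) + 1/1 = -3591/4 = -897.75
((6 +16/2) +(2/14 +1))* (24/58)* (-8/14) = -5088/1421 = -3.58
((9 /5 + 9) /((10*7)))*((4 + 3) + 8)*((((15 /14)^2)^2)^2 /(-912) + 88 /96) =33242312525157 /15702395555840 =2.12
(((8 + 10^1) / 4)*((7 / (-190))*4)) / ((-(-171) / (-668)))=4676 / 1805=2.59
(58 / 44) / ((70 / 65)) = 377 / 308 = 1.22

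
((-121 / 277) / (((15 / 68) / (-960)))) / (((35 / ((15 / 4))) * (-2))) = -197472 / 1939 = -101.84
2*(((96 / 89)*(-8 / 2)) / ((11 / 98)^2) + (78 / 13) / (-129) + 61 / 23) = -7239233982 / 10650541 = -679.71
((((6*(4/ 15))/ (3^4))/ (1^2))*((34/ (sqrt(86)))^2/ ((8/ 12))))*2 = 4624/ 5805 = 0.80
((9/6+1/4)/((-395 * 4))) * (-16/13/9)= 7/46215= 0.00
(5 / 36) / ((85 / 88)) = 0.14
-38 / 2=-19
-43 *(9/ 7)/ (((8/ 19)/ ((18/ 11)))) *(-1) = 66177/ 308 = 214.86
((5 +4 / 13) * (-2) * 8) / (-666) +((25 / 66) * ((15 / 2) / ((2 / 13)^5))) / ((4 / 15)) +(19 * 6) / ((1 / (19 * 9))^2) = 28095643854037 / 8126976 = 3457084.63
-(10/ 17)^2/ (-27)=100/ 7803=0.01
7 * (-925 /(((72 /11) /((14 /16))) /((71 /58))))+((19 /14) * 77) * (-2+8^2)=181051607 /33408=5419.41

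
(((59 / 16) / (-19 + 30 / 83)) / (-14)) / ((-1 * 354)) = -83 / 2079168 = -0.00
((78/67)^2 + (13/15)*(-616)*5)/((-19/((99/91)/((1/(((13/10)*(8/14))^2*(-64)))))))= -789187795968/146274065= -5395.27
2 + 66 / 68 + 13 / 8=4.60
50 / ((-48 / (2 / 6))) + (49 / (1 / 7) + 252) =42815 / 72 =594.65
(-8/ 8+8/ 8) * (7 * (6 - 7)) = 0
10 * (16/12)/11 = 40/33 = 1.21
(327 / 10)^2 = 106929 / 100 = 1069.29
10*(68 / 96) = 85 / 12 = 7.08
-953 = -953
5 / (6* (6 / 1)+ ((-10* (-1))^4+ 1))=5 / 10037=0.00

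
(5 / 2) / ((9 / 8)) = 2.22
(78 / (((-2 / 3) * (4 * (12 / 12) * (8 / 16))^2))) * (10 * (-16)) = 4680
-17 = -17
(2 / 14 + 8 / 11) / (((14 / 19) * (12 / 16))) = 2546 / 1617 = 1.57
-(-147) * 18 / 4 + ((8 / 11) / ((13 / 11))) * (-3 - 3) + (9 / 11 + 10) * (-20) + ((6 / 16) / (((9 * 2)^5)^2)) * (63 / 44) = 267130191859531867 / 605128075149312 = 441.44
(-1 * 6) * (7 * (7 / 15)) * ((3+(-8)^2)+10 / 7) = -6706 / 5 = -1341.20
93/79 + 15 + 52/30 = 21224/1185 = 17.91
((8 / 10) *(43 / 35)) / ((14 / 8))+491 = 602163 / 1225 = 491.56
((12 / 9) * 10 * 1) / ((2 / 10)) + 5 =215 / 3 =71.67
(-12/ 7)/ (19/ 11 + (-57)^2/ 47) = -1551/ 64106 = -0.02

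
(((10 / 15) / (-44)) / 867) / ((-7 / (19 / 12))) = 19 / 4806648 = 0.00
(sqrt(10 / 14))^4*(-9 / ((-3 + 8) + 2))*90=-20250 / 343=-59.04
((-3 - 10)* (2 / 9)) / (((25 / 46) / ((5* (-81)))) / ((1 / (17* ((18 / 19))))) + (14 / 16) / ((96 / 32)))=-90896 / 8497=-10.70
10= 10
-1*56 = -56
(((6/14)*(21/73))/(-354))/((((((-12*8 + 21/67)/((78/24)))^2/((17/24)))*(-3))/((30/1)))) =64484485/22658773343616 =0.00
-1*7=-7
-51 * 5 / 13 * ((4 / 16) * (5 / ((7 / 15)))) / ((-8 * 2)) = 19125 / 5824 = 3.28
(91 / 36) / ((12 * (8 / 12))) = 91 / 288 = 0.32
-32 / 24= -4 / 3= -1.33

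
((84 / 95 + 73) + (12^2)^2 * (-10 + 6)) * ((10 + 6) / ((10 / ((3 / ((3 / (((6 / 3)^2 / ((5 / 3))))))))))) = -755775456 / 2375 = -318221.24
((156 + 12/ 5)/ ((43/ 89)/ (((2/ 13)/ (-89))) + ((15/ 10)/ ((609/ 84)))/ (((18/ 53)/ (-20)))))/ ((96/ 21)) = -60291/ 507530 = -0.12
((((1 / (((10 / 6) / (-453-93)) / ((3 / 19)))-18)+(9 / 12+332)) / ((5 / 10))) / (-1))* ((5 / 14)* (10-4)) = -299847 / 266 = -1127.24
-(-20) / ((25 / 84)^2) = 28224 / 125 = 225.79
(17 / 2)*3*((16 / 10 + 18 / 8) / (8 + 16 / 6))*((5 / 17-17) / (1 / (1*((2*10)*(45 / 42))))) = -3294.84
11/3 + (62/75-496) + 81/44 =-1615897/3300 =-489.67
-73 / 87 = -0.84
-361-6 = -367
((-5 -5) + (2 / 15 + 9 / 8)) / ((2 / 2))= -1049 / 120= -8.74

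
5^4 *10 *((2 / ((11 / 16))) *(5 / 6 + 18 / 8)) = 1850000 / 33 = 56060.61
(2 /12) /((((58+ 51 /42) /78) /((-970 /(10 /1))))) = -17654 /829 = -21.30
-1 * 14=-14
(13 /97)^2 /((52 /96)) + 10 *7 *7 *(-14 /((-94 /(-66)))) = -2129994756 /442223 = -4816.56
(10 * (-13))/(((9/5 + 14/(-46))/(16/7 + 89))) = -4776525/602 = -7934.43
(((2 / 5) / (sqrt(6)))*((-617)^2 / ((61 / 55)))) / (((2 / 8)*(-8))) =-4187579*sqrt(6) / 366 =-28025.77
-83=-83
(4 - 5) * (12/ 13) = -12/ 13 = -0.92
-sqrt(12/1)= -2 * sqrt(3)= -3.46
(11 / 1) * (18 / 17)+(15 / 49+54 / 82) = 430728 / 34153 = 12.61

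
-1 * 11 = -11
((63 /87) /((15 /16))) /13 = 112 /1885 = 0.06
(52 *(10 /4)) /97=130 /97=1.34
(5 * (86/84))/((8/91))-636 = -27733/48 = -577.77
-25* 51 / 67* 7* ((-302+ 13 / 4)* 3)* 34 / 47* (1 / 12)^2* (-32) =-60437125 / 3149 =-19192.48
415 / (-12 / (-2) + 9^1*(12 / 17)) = 1411 / 42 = 33.60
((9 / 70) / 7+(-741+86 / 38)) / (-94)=6877469 / 875140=7.86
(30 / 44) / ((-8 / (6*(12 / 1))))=-135 / 22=-6.14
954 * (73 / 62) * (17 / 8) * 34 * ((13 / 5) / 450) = 14535833 / 31000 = 468.90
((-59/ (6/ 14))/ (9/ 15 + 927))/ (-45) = 413/ 125226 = 0.00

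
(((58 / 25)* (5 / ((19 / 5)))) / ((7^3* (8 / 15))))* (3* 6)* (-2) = -3915 / 6517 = -0.60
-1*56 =-56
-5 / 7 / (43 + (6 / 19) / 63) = -285 / 17159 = -0.02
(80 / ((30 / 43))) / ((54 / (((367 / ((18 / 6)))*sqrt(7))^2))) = 162165556 / 729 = 222449.32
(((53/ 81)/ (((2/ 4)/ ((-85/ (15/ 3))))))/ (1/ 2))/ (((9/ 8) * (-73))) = 28832/ 53217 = 0.54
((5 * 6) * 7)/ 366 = 35/ 61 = 0.57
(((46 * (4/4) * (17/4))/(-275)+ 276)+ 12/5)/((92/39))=5956431/50600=117.72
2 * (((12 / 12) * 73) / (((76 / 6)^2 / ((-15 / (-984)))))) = 3285 / 236816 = 0.01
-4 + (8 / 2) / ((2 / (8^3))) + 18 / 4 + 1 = 2051 / 2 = 1025.50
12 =12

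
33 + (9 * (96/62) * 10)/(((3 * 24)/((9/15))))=1059/31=34.16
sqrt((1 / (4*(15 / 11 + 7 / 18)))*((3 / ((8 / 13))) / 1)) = 3*sqrt(148863) / 1388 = 0.83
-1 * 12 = -12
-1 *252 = -252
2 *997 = 1994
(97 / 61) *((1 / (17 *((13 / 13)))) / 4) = 97 / 4148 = 0.02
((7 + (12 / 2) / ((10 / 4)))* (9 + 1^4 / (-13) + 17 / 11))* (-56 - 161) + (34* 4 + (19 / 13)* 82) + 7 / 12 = -181014671 / 8580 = -21097.28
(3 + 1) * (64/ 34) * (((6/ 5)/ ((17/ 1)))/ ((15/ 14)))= 3584/ 7225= 0.50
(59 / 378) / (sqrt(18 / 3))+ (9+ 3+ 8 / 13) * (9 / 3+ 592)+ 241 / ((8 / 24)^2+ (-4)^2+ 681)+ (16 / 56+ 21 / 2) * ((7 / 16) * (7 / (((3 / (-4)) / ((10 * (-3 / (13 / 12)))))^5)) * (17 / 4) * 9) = 59 * sqrt(6) / 2268+ 201979450955875186637 / 2329492282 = 86705353143.57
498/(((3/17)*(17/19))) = 3154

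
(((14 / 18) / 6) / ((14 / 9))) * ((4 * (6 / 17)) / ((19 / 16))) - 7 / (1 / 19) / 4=-42831 / 1292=-33.15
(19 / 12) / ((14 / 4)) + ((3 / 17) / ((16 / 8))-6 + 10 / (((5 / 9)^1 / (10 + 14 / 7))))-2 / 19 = 1427383 / 6783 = 210.44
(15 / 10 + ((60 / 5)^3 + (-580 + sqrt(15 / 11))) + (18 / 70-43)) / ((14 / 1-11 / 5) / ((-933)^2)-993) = -67439394297 / 60507689564-4352445 * sqrt(165) / 47541756086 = -1.12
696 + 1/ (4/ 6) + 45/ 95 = 26523/ 38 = 697.97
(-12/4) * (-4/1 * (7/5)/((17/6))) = 5.93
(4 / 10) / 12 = 1 / 30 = 0.03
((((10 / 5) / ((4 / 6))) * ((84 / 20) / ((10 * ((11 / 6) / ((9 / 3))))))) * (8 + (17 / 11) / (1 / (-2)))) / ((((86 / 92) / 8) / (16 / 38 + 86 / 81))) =128.44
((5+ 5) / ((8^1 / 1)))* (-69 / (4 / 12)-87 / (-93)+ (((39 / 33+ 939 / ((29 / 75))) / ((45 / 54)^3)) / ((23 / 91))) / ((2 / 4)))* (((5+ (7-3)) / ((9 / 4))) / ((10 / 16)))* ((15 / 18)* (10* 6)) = 15018809223104 / 1137235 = 13206425.43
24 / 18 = 1.33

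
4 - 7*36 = -248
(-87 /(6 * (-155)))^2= 841 /96100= 0.01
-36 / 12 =-3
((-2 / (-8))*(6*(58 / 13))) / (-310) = -87 / 4030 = -0.02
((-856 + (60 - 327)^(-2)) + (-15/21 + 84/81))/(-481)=1281007862/720090189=1.78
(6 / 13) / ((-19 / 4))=-24 / 247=-0.10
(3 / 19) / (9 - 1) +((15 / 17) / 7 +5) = 93077 / 18088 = 5.15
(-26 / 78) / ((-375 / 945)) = 21 / 25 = 0.84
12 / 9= 4 / 3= 1.33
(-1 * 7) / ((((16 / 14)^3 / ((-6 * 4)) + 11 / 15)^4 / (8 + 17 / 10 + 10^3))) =-122286042259934875 / 3510195379202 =-34837.39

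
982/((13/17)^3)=4824566/2197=2195.98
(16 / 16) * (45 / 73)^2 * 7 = 14175 / 5329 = 2.66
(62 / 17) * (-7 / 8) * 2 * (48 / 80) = -651 / 170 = -3.83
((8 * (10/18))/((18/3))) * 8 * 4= 23.70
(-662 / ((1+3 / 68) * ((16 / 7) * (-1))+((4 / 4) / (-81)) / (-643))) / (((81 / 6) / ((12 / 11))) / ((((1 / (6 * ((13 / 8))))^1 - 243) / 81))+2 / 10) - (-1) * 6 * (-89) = -13307252933919822 / 22008513539213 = -604.64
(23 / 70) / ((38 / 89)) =2047 / 2660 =0.77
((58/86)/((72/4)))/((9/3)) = 29/2322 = 0.01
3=3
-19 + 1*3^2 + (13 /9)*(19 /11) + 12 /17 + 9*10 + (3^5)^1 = 548996 /1683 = 326.20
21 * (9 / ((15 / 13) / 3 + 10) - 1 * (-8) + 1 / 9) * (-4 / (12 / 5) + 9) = 62216 / 45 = 1382.58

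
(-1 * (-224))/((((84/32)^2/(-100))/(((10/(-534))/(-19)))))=-1024000/319599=-3.20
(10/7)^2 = 100/49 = 2.04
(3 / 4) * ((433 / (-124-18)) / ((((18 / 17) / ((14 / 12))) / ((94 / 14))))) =-345967 / 20448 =-16.92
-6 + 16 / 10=-22 / 5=-4.40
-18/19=-0.95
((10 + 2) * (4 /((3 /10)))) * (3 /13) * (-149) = -71520 /13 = -5501.54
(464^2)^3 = 9979479338254336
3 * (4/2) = 6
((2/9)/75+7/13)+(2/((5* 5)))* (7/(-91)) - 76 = -662203/8775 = -75.46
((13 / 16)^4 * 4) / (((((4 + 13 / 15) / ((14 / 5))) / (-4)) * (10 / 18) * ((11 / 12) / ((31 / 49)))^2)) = -3.44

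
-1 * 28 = -28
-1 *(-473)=473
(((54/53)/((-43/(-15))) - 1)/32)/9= -1469/656352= -0.00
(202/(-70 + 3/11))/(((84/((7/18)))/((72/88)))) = -0.01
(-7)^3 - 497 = -840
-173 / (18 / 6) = -173 / 3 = -57.67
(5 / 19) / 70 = 1 / 266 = 0.00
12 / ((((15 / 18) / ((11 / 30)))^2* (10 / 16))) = 11616 / 3125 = 3.72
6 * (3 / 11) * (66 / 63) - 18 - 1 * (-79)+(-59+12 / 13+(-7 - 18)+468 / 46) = -21325 / 2093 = -10.19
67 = 67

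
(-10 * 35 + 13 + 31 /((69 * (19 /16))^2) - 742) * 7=-12981444161 /1718721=-7552.97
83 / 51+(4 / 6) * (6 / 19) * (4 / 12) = 1645 / 969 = 1.70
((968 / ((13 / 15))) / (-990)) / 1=-44 / 39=-1.13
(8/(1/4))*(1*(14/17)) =448/17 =26.35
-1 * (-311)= 311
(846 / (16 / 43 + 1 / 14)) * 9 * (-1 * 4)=-6111504 / 89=-68668.58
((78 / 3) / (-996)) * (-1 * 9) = 39 / 166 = 0.23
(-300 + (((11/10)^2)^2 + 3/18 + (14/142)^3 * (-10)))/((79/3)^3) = -28834126381323/1764640815290000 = -0.02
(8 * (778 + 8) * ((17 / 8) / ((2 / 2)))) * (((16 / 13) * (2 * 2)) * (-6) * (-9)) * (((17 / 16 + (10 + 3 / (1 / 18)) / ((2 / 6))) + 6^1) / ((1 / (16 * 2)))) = 22627745280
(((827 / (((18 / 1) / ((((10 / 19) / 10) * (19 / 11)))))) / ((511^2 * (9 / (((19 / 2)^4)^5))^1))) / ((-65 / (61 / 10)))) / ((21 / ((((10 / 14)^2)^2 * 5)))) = -370581009989.08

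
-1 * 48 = -48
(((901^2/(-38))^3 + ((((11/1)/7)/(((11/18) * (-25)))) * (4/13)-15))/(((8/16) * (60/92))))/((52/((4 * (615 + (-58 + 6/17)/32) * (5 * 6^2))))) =-107747175414795415872588093/424434920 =-253860298334537167.38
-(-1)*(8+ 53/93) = 8.57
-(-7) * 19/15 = 133/15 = 8.87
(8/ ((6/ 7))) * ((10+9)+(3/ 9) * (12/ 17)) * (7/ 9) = 21364/ 153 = 139.63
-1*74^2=-5476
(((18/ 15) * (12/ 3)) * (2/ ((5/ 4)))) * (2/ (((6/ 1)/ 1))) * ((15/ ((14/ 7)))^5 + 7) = 1519198/ 25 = 60767.92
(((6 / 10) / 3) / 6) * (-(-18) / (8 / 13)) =0.98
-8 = -8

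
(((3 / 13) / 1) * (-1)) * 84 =-252 / 13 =-19.38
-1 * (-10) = 10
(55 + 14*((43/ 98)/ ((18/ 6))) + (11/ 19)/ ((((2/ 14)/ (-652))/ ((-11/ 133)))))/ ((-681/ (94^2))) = -18460259560/ 5162661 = -3575.73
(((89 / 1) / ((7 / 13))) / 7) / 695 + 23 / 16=801777 / 544880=1.47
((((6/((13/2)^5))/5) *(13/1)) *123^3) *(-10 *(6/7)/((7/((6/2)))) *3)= -38586938112/1399489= -27572.16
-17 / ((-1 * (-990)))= -17 / 990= -0.02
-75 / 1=-75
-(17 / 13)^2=-289 / 169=-1.71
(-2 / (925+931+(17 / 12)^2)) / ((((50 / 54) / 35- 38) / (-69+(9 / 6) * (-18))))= -5225472 / 1920227881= -0.00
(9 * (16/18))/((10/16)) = 64/5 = 12.80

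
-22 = -22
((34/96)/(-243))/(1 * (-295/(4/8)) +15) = 0.00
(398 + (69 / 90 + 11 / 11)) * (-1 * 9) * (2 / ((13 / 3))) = -107937 / 65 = -1660.57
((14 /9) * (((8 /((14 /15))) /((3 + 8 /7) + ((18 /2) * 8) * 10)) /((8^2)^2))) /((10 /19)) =133 /15571968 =0.00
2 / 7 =0.29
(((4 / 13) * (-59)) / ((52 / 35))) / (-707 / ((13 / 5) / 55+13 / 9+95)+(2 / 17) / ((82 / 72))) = 343730502185 / 203211210969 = 1.69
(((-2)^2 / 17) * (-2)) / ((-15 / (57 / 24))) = 19 / 255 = 0.07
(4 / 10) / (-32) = -1 / 80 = -0.01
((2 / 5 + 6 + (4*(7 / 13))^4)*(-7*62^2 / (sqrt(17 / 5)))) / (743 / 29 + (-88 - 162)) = 3111364721024*sqrt(85) / 15796946295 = 1815.88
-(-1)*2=2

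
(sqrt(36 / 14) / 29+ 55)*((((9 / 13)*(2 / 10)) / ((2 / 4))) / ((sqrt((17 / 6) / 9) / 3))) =972*sqrt(357) / 224315+ 1782*sqrt(102) / 221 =81.52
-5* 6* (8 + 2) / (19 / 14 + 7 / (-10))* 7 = -3195.65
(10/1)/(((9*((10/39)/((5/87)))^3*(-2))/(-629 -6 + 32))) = 735995/195112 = 3.77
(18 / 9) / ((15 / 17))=34 / 15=2.27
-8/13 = -0.62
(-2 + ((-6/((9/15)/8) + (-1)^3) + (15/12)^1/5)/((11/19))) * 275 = -155625/4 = -38906.25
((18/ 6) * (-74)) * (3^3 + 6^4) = -293706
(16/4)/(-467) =-4/467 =-0.01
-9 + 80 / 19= -4.79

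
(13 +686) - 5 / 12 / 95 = 699.00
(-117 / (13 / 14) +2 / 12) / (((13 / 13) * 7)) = -755 / 42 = -17.98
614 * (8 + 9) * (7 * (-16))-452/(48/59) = -14035339/12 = -1169611.58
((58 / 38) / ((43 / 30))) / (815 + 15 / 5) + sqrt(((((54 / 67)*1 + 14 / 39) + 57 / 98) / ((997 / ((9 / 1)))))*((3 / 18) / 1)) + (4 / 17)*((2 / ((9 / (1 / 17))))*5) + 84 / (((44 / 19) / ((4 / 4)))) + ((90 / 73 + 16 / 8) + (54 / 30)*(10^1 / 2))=sqrt(388388690911) / 12157418 + 33864331106015 / 697912958259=48.57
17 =17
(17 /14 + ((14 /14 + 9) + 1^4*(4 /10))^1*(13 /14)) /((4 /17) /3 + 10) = 38811 /35980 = 1.08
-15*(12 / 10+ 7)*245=-30135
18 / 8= 9 / 4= 2.25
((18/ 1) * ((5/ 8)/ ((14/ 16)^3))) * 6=34560/ 343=100.76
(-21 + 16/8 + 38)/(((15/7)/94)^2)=8226316/225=36561.40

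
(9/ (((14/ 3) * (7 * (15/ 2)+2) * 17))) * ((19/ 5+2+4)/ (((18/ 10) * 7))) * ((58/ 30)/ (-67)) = -29/ 620755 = -0.00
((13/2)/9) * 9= 13/2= 6.50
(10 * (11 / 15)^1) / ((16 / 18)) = 33 / 4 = 8.25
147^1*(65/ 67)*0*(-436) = 0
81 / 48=27 / 16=1.69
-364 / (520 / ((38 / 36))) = -133 / 180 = -0.74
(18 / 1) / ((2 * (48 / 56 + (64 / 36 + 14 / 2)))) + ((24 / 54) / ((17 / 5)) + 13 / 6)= 600223 / 185742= 3.23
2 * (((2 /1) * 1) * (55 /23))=220 /23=9.57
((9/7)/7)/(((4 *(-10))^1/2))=-9/980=-0.01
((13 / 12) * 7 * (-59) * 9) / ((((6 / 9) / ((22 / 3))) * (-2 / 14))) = 1240239 / 4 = 310059.75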